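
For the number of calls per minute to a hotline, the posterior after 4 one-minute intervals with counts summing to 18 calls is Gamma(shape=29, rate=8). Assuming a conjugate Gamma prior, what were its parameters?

A Gamma(α, β) prior (rate parametrization) on a Poisson rate with n observations summing to S gives posterior Gamma(α+S, β+n).
So α = 29 − 18 = 11 and β = 8 − 4 = 4.

Gamma(shape=11, rate=4)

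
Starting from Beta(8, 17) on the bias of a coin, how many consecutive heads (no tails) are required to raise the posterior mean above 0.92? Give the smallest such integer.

k = 188

After k heads and 0 tails the posterior is Beta(8+k, 17), with mean (8+k)/(8+17+k).
Set (8+k)/(25+k) > 0.92 and solve: k > (0.92·25 − 8)/(1 − 0.92) = 187.500.
The smallest integer exceeding 187.500 is 188, and checking k=188: (196)/(213) = 0.9202 > 0.92.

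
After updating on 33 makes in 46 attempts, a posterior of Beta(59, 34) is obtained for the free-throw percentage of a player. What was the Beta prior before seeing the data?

A Beta(α, β) prior with s successes and f failures in binomial data gives a Beta(α+s, β+f) posterior.
Subtract the data counts: 59−33=26, 34−13=21.

Beta(26, 21)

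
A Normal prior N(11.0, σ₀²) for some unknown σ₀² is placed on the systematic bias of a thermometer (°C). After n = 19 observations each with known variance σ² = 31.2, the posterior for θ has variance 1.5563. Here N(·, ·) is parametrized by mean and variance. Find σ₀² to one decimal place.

For the Normal–Normal model with known σ², precisions add: τ_n = τ₀ + n/σ².
So 1/σ₀² = 1/1.5563 − 19/31.2 = 0.642550 − 0.608974 = 0.033576.
Hence σ₀² = 1/0.033576 ≈ 29.8.

σ₀² = 29.8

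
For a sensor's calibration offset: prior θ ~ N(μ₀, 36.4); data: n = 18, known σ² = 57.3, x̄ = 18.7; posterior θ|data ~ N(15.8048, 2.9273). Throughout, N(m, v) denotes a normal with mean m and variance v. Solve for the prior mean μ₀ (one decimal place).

The posterior mean is a precision-weighted average: μ_n = (τ₀μ₀ + τ_data·x̄)/(τ₀+τ_data), with τ₀=1/σ₀² and τ_data=n/σ².
Here τ₀ = 1/36.4 = 0.027473 and τ_data = 18/57.3 = 0.314136, so τ_n = 0.341609.
Rearranging for μ₀: μ₀ = (μ_n·τ_n − τ_data·x̄)/τ₀ = (15.8048·0.341609 − 0.314136·18.7) / 0.027473 = -0.475281/0.027473 ≈ -17.3.

μ₀ = -17.3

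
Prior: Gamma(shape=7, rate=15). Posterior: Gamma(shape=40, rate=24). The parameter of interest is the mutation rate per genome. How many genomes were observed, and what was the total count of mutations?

Gamma–Poisson conjugacy: posterior shape = α + Σxᵢ, posterior rate = β + n.
Matching: Σxᵢ = 40 − 7 = 33 and n = 24 − 15 = 9.

n = 9 genomes with total 33 mutations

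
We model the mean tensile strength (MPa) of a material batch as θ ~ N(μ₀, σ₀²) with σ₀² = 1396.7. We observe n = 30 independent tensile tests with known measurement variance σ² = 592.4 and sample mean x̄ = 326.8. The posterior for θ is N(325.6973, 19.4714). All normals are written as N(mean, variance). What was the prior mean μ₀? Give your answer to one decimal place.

μ₀ = 247.7

The posterior mean is a precision-weighted average: μ_n = (τ₀μ₀ + τ_data·x̄)/(τ₀+τ_data), with τ₀=1/σ₀² and τ_data=n/σ².
Here τ₀ = 1/1396.7 = 0.000716 and τ_data = 30/592.4 = 0.050641, so τ_n = 0.051357.
Rearranging for μ₀: μ₀ = (μ_n·τ_n − τ_data·x̄)/τ₀ = (325.6973·0.051357 − 0.050641·326.8) / 0.000716 = 0.177357/0.000716 ≈ 247.7.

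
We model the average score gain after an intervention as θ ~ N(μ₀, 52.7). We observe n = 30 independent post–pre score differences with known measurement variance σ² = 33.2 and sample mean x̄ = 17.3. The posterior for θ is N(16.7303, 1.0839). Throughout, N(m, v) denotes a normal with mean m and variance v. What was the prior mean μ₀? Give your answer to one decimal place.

μ₀ = -10.4

The posterior mean is a precision-weighted average: μ_n = (τ₀μ₀ + τ_data·x̄)/(τ₀+τ_data), with τ₀=1/σ₀² and τ_data=n/σ².
Here τ₀ = 1/52.7 = 0.018975 and τ_data = 30/33.2 = 0.903614, so τ_n = 0.922589.
Rearranging for μ₀: μ₀ = (μ_n·τ_n − τ_data·x̄)/τ₀ = (16.7303·0.922589 − 0.903614·17.3) / 0.018975 = -0.197331/0.018975 ≈ -10.4.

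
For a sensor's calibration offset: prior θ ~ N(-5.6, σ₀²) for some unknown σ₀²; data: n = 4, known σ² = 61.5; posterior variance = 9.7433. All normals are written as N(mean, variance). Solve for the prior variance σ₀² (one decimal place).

For the Normal–Normal model with known σ², precisions add: τ_n = τ₀ + n/σ².
So 1/σ₀² = 1/9.7433 − 4/61.5 = 0.102635 − 0.065041 = 0.037594.
Hence σ₀² = 1/0.037594 ≈ 26.6.

σ₀² = 26.6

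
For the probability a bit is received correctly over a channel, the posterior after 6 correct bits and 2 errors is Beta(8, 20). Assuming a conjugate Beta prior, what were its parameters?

Under Beta–binomial conjugacy the posterior parameters are (a+s, b+f).
Subtract the data counts: 8−6=2, 20−2=18.

Beta(2, 18)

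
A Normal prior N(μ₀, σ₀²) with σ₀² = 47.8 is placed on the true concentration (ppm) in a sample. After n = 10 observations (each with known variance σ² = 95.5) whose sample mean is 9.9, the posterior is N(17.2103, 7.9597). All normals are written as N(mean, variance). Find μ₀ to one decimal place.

With known observation variance, the Normal–Normal posterior has precision τ_n = τ₀ + n/σ² and mean μ_n = (τ₀μ₀ + (n/σ²)x̄)/τ_n.
Here τ₀ = 1/47.8 = 0.020921 and τ_data = 10/95.5 = 0.104712, so τ_n = 0.125633.
Rearranging for μ₀: μ₀ = (μ_n·τ_n − τ_data·x̄)/τ₀ = (17.2103·0.125633 − 0.104712·9.9) / 0.020921 = 1.125533/0.020921 ≈ 53.8.

μ₀ = 53.8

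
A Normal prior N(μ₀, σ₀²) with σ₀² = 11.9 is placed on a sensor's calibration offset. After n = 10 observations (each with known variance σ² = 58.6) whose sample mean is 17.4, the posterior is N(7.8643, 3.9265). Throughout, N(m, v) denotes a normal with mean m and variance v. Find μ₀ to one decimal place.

The posterior mean is a precision-weighted average: μ_n = (τ₀μ₀ + τ_data·x̄)/(τ₀+τ_data), with τ₀=1/σ₀² and τ_data=n/σ².
Here τ₀ = 1/11.9 = 0.084034 and τ_data = 10/58.6 = 0.170648, so τ_n = 0.254682.
Rearranging for μ₀: μ₀ = (μ_n·τ_n − τ_data·x̄)/τ₀ = (7.8643·0.254682 − 0.170648·17.4) / 0.084034 = -0.966380/0.084034 ≈ -11.5.

μ₀ = -11.5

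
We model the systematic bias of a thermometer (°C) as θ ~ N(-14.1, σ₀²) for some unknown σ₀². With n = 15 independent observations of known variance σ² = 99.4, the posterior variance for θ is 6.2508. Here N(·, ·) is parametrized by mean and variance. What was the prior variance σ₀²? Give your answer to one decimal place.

σ₀² = 110.2

For the Normal–Normal model with known σ², precisions add: τ_n = τ₀ + n/σ².
So 1/σ₀² = 1/6.2508 − 15/99.4 = 0.159980 − 0.150905 = 0.009075.
Hence σ₀² = 1/0.009075 ≈ 110.2.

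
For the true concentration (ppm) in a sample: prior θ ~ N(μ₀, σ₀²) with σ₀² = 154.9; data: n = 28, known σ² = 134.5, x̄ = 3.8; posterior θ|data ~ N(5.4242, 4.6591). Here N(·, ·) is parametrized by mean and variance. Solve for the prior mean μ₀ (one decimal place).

The posterior mean is a precision-weighted average: μ_n = (τ₀μ₀ + τ_data·x̄)/(τ₀+τ_data), with τ₀=1/σ₀² and τ_data=n/σ².
Here τ₀ = 1/154.9 = 0.006456 and τ_data = 28/134.5 = 0.208178, so τ_n = 0.214634.
Rearranging for μ₀: μ₀ = (μ_n·τ_n − τ_data·x̄)/τ₀ = (5.4242·0.214634 − 0.208178·3.8) / 0.006456 = 0.373141/0.006456 ≈ 57.8.

μ₀ = 57.8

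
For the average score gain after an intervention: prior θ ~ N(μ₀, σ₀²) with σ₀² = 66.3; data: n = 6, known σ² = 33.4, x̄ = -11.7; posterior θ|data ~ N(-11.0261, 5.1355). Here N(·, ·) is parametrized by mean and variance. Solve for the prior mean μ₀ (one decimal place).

The posterior mean is a precision-weighted average: μ_n = (τ₀μ₀ + τ_data·x̄)/(τ₀+τ_data), with τ₀=1/σ₀² and τ_data=n/σ².
Here τ₀ = 1/66.3 = 0.015083 and τ_data = 6/33.4 = 0.179641, so τ_n = 0.194724.
Rearranging for μ₀: μ₀ = (μ_n·τ_n − τ_data·x̄)/τ₀ = (-11.0261·0.194724 − 0.179641·-11.7) / 0.015083 = -0.045247/0.015083 ≈ -3.0.

μ₀ = -3.0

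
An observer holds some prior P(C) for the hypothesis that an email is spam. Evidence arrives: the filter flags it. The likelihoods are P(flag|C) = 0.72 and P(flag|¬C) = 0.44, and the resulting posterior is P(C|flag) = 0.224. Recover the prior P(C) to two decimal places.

P(C) = 0.15

In odds form, posterior odds = prior odds × likelihood ratio, so prior odds = posterior odds ÷ LR.
Posterior odds = 0.224/(1−0.224) = 0.2887. LR = 0.72/0.44 = 1.6364.
Prior odds = 0.2887/1.6364 = 0.1764, so P(C) = 0.1764/(1+0.1764) ≈ 0.15.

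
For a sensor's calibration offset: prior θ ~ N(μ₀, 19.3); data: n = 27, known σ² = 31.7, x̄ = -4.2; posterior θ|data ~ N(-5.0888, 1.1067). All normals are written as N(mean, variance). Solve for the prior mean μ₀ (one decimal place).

μ₀ = -19.7

With known observation variance, the Normal–Normal posterior has precision τ_n = τ₀ + n/σ² and mean μ_n = (τ₀μ₀ + (n/σ²)x̄)/τ_n.
Here τ₀ = 1/19.3 = 0.051813 and τ_data = 27/31.7 = 0.851735, so τ_n = 0.903548.
Rearranging for μ₀: μ₀ = (μ_n·τ_n − τ_data·x̄)/τ₀ = (-5.0888·0.903548 − 0.851735·-4.2) / 0.051813 = -1.020688/0.051813 ≈ -19.7.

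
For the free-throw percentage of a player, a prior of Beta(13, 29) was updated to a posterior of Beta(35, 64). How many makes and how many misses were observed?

22 makes and 35 misses

Beta is conjugate to the binomial likelihood: posterior = Beta(α+s, β+f).
So s = 35 − 13 = 22 and f = 64 − 29 = 35.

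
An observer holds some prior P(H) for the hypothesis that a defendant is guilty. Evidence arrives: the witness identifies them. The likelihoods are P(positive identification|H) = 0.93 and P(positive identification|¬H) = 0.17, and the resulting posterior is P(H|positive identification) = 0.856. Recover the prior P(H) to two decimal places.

P(H) = 0.52

Bayes' rule in odds form gives O(H|E) = O(H)·[P(E|H)/P(E|¬H)], hence O(H) = O(H|E)/LR.
Posterior odds = 0.856/(1−0.856) = 5.9444. LR = 0.93/0.17 = 5.4706.
Prior odds = 5.9444/5.4706 = 1.0866, so P(H) = 1.0866/(1+1.0866) ≈ 0.52.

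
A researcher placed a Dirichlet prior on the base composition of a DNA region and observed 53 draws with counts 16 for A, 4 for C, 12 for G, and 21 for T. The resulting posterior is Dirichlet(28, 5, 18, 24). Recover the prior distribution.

Dirichlet(12, 1, 6, 3)

For a Dirichlet(α) prior with multinomial counts c, the posterior is Dirichlet(α + c) componentwise.
Subtract each count from the matching posterior parameter: 28−16=12, 5−4=1, 18−12=6, 24−21=3.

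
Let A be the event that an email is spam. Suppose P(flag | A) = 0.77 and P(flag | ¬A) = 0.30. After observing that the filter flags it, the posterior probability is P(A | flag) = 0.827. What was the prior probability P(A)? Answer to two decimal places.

P(A) = 0.65

Bayes' rule in odds form gives O(A|E) = O(A)·[P(E|A)/P(E|¬A)], hence O(A) = O(A|E)/LR.
Posterior odds = 0.827/(1−0.827) = 4.7803. LR = 0.77/0.30 = 2.5667.
Prior odds = 4.7803/2.5667 = 1.8624, so P(A) = 1.8624/(1+1.8624) ≈ 0.65.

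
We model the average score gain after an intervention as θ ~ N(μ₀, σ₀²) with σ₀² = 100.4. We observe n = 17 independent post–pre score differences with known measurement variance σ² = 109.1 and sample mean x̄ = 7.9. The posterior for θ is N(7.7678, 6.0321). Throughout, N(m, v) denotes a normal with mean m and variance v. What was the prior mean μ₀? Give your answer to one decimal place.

μ₀ = 5.7

The posterior mean is a precision-weighted average: μ_n = (τ₀μ₀ + τ_data·x̄)/(τ₀+τ_data), with τ₀=1/σ₀² and τ_data=n/σ².
Here τ₀ = 1/100.4 = 0.009960 and τ_data = 17/109.1 = 0.155820, so τ_n = 0.165780.
Rearranging for μ₀: μ₀ = (μ_n·τ_n − τ_data·x̄)/τ₀ = (7.7678·0.165780 − 0.155820·7.9) / 0.009960 = 0.056768/0.009960 ≈ 5.7.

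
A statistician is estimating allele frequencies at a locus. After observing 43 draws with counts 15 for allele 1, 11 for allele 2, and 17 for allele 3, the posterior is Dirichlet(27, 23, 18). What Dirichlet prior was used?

Dirichlet(12, 12, 1)

For a Dirichlet(α) prior with multinomial counts c, the posterior is Dirichlet(α + c) componentwise.
Subtract each count from the matching posterior parameter: 27−15=12, 23−11=12, 18−17=1.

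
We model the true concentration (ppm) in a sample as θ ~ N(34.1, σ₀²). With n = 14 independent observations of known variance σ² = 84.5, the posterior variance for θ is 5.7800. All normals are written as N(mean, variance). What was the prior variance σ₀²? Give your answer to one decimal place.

σ₀² = 136.4

Posterior precision equals prior precision plus data precision: 1/σ_n² = 1/σ₀² + n/σ².
So 1/σ₀² = 1/5.7800 − 14/84.5 = 0.173010 − 0.165680 = 0.007330.
Hence σ₀² = 1/0.007330 ≈ 136.4.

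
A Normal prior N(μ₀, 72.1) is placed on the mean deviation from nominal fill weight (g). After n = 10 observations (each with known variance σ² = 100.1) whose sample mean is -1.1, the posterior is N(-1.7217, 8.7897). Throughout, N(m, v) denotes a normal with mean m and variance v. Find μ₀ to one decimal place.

μ₀ = -6.2

With known observation variance, the Normal–Normal posterior has precision τ_n = τ₀ + n/σ² and mean μ_n = (τ₀μ₀ + (n/σ²)x̄)/τ_n.
Here τ₀ = 1/72.1 = 0.013870 and τ_data = 10/100.1 = 0.099900, so τ_n = 0.113770.
Rearranging for μ₀: μ₀ = (μ_n·τ_n − τ_data·x̄)/τ₀ = (-1.7217·0.113770 − 0.099900·-1.1) / 0.013870 = -0.085988/0.013870 ≈ -6.2.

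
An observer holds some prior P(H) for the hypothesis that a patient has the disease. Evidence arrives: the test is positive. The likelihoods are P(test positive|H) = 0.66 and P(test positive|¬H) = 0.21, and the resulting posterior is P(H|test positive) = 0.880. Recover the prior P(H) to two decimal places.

Bayes' rule in odds form gives O(H|E) = O(H)·[P(E|H)/P(E|¬H)], hence O(H) = O(H|E)/LR.
Posterior odds = 0.880/(1−0.880) = 7.3333. LR = 0.66/0.21 = 3.1429.
Prior odds = 7.3333/3.1429 = 2.3333, so P(H) = 2.3333/(1+2.3333) ≈ 0.70.

P(H) = 0.70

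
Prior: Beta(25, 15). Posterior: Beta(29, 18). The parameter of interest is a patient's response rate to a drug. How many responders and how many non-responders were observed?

Beta is conjugate to the binomial likelihood: posterior = Beta(a+s, b+f).
Match parameters: s=29−25=4, f=18−15=3.

4 responders and 3 non-responders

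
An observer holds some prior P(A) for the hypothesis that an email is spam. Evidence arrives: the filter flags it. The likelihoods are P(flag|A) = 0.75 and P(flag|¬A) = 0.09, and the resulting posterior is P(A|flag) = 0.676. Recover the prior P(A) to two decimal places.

Bayes' rule in odds form gives O(A|E) = O(A)·[P(E|A)/P(E|¬A)], hence O(A) = O(A|E)/LR.
Posterior odds = 0.676/(1−0.676) = 2.0864. LR = 0.75/0.09 = 8.3333.
Prior odds = 2.0864/8.3333 = 0.2504, so P(A) = 0.2504/(1+0.2504) ≈ 0.20.

P(A) = 0.20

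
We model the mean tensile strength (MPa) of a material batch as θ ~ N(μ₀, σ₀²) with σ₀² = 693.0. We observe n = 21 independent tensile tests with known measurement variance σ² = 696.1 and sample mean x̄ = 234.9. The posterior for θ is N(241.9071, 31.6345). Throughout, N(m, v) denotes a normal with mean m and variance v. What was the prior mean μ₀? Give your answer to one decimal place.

The posterior mean is a precision-weighted average: μ_n = (τ₀μ₀ + τ_data·x̄)/(τ₀+τ_data), with τ₀=1/σ₀² and τ_data=n/σ².
Here τ₀ = 1/693.0 = 0.001443 and τ_data = 21/696.1 = 0.030168, so τ_n = 0.031611.
Rearranging for μ₀: μ₀ = (μ_n·τ_n − τ_data·x̄)/τ₀ = (241.9071·0.031611 − 0.030168·234.9) / 0.001443 = 0.560462/0.001443 ≈ 388.4.

μ₀ = 388.4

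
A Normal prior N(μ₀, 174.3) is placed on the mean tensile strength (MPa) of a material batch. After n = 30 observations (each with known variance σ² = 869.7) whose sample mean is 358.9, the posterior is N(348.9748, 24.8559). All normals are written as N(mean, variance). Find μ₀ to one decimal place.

The posterior mean is a precision-weighted average: μ_n = (τ₀μ₀ + τ_data·x̄)/(τ₀+τ_data), with τ₀=1/σ₀² and τ_data=n/σ².
Here τ₀ = 1/174.3 = 0.005737 and τ_data = 30/869.7 = 0.034495, so τ_n = 0.040232.
Rearranging for μ₀: μ₀ = (μ_n·τ_n − τ_data·x̄)/τ₀ = (348.9748·0.040232 − 0.034495·358.9) / 0.005737 = 1.659699/0.005737 ≈ 289.3.

μ₀ = 289.3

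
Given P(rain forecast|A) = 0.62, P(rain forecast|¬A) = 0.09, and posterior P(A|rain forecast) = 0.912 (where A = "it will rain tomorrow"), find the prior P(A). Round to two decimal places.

P(A) = 0.60

In odds form, posterior odds = prior odds × likelihood ratio, so prior odds = posterior odds ÷ LR.
Posterior odds = 0.912/(1−0.912) = 10.3636. LR = 0.62/0.09 = 6.8889.
Prior odds = 10.3636/6.8889 = 1.5044, so P(A) = 1.5044/(1+1.5044) ≈ 0.60.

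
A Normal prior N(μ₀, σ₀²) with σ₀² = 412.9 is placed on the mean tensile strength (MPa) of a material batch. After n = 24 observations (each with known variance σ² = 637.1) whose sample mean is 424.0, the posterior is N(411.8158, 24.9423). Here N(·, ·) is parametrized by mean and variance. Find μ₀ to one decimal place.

μ₀ = 222.3

The posterior mean is a precision-weighted average: μ_n = (τ₀μ₀ + τ_data·x̄)/(τ₀+τ_data), with τ₀=1/σ₀² and τ_data=n/σ².
Here τ₀ = 1/412.9 = 0.002422 and τ_data = 24/637.1 = 0.037671, so τ_n = 0.040093.
Rearranging for μ₀: μ₀ = (μ_n·τ_n − τ_data·x̄)/τ₀ = (411.8158·0.040093 − 0.037671·424.0) / 0.002422 = 0.538427/0.002422 ≈ 222.3.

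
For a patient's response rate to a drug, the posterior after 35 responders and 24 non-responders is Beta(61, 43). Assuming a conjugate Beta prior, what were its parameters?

Beta(26, 19)

Under Beta–binomial conjugacy the posterior parameters are (a+s, b+f).
Subtract the data counts: 61−35=26, 43−24=19.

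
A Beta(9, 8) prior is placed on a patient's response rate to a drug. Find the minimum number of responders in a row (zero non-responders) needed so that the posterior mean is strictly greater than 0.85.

After k responders and 0 non-responders the posterior is Beta(9+k, 8), with mean (9+k)/(9+8+k).
Set (9+k)/(17+k) > 0.85 and solve: k > (0.85·17 − 9)/(1 − 0.85) = 36.333.
The smallest integer exceeding 36.333 is 37, and checking k=37: (46)/(54) = 0.8519 > 0.85.

k = 37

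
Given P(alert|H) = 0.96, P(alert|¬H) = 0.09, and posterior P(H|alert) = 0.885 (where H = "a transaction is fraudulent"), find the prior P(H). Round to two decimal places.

In odds form, posterior odds = prior odds × likelihood ratio, so prior odds = posterior odds ÷ LR.
Posterior odds = 0.885/(1−0.885) = 7.6957. LR = 0.96/0.09 = 10.6667.
Prior odds = 7.6957/10.6667 = 0.7215, so P(H) = 0.7215/(1+0.7215) ≈ 0.42.

P(H) = 0.42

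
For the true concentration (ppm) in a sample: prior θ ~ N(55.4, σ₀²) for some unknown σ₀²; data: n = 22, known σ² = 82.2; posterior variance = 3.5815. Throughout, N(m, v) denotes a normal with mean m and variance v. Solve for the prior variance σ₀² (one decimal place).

Posterior precision equals prior precision plus data precision: 1/σ_n² = 1/σ₀² + n/σ².
So 1/σ₀² = 1/3.5815 − 22/82.2 = 0.279213 − 0.267640 = 0.011573.
Hence σ₀² = 1/0.011573 ≈ 86.4.

σ₀² = 86.4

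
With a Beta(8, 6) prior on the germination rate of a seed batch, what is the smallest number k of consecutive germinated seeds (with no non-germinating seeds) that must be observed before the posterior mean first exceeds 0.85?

k = 27

After k germinated seeds and 0 non-germinating seeds the posterior is Beta(8+k, 6), with mean (8+k)/(8+6+k).
Set (8+k)/(14+k) > 0.85 and solve: k > (0.85·14 − 8)/(1 − 0.85) = 26.000.
The smallest integer exceeding 26.000 is 27, and checking k=27: (35)/(41) = 0.8537 > 0.85.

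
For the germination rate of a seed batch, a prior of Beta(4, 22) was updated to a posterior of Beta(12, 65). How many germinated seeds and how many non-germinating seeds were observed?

8 germinated seeds and 43 non-germinating seeds

Under Beta–binomial conjugacy the posterior parameters are (α+s, β+f).
So s = 12 − 4 = 8 and f = 65 − 22 = 43.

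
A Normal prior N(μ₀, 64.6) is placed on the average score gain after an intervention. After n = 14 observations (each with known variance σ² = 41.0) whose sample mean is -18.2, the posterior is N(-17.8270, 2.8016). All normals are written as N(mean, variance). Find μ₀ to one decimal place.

With known observation variance, the Normal–Normal posterior has precision τ_n = τ₀ + n/σ² and mean μ_n = (τ₀μ₀ + (n/σ²)x̄)/τ_n.
Here τ₀ = 1/64.6 = 0.015480 and τ_data = 14/41.0 = 0.341463, so τ_n = 0.356943.
Rearranging for μ₀: μ₀ = (μ_n·τ_n − τ_data·x̄)/τ₀ = (-17.8270·0.356943 − 0.341463·-18.2) / 0.015480 = -0.148596/0.015480 ≈ -9.6.

μ₀ = -9.6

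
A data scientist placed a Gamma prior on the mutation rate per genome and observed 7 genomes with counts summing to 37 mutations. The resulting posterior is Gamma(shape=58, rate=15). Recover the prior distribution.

A Gamma(α, β) prior (rate parametrization) on a Poisson rate with n observations summing to S gives posterior Gamma(α+S, β+n).
So α = 58 − 37 = 21 and β = 15 − 7 = 8.

Gamma(shape=21, rate=8)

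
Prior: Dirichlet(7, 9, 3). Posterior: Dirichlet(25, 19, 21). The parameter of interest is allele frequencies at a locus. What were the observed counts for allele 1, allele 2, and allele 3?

For a Dirichlet(α) prior with multinomial counts c, the posterior is Dirichlet(α + c) componentwise.
Counts are posterior − prior componentwise: 25−7=18, 19−9=10, 21−3=18.

counts (18, 10, 18)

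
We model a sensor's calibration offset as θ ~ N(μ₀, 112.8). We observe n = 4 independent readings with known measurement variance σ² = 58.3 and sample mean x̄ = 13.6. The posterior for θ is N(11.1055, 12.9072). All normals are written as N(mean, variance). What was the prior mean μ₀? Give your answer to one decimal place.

μ₀ = -8.2

The posterior mean is a precision-weighted average: μ_n = (τ₀μ₀ + τ_data·x̄)/(τ₀+τ_data), with τ₀=1/σ₀² and τ_data=n/σ².
Here τ₀ = 1/112.8 = 0.008865 and τ_data = 4/58.3 = 0.068611, so τ_n = 0.077476.
Rearranging for μ₀: μ₀ = (μ_n·τ_n − τ_data·x̄)/τ₀ = (11.1055·0.077476 − 0.068611·13.6) / 0.008865 = -0.072700/0.008865 ≈ -8.2.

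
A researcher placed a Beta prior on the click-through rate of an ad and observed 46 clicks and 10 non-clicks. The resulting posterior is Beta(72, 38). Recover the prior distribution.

Under Beta–binomial conjugacy the posterior parameters are (a+s, b+f).
Subtract the data counts: 72−46=26, 38−10=28.

Beta(26, 28)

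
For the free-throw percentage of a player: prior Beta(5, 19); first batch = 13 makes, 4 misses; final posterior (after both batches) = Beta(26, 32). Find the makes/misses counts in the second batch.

Because Beta–binomial updating is additive in the counts, the combined data contributed (α_post−α_prior, β_post−β_prior) successes and failures.
Total across both batches: 26−5=21 makes, 32−19=13 misses.
Subtract the first batch: 21−13=8 makes and 13−4=9 misses.

8 makes and 9 misses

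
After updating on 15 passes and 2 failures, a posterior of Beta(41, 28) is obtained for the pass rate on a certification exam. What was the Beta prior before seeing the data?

Beta(26, 26)

Beta is conjugate to the binomial likelihood: posterior = Beta(a+s, b+f).
Subtract the data counts: 41−15=26, 28−2=26.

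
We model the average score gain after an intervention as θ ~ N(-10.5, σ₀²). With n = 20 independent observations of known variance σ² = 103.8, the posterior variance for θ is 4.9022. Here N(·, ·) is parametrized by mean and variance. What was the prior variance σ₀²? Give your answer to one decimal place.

Posterior precision equals prior precision plus data precision: 1/σ_n² = 1/σ₀² + n/σ².
So 1/σ₀² = 1/4.9022 − 20/103.8 = 0.203990 − 0.192678 = 0.011312.
Hence σ₀² = 1/0.011312 ≈ 88.4.

σ₀² = 88.4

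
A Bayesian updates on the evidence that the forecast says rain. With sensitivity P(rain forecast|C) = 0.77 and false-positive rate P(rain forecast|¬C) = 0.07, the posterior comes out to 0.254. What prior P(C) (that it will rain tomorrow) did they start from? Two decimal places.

Bayes' rule in odds form gives O(C|E) = O(C)·[P(E|C)/P(E|¬C)], hence O(C) = O(C|E)/LR.
Posterior odds = 0.254/(1−0.254) = 0.3405. LR = 0.77/0.07 = 11.0000.
Prior odds = 0.3405/11.0000 = 0.0310, so P(C) = 0.0310/(1+0.0310) ≈ 0.03.

P(C) = 0.03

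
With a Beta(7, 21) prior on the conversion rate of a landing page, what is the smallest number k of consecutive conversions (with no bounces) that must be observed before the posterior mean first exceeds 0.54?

After k conversions and 0 bounces the posterior is Beta(7+k, 21), with mean (7+k)/(7+21+k).
Set (7+k)/(28+k) > 0.54 and solve: k > (0.54·28 − 7)/(1 − 0.54) = 17.652.
The smallest integer exceeding 17.652 is 18.

k = 18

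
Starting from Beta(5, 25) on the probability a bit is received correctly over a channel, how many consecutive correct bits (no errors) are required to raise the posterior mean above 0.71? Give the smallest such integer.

k = 57

After k correct bits and 0 errors the posterior is Beta(5+k, 25), with mean (5+k)/(5+25+k).
Set (5+k)/(30+k) > 0.71 and solve: k > (0.71·30 − 5)/(1 − 0.71) = 56.207.
The smallest integer exceeding 56.207 is 57.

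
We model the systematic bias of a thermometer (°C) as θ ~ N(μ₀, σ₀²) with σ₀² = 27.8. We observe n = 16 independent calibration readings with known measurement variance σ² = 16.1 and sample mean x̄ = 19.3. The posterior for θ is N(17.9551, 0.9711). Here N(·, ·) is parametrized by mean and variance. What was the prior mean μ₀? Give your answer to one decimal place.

With known observation variance, the Normal–Normal posterior has precision τ_n = τ₀ + n/σ² and mean μ_n = (τ₀μ₀ + (n/σ²)x̄)/τ_n.
Here τ₀ = 1/27.8 = 0.035971 and τ_data = 16/16.1 = 0.993789, so τ_n = 1.029760.
Rearranging for μ₀: μ₀ = (μ_n·τ_n − τ_data·x̄)/τ₀ = (17.9551·1.029760 − 0.993789·19.3) / 0.035971 = -0.690684/0.035971 ≈ -19.2.

μ₀ = -19.2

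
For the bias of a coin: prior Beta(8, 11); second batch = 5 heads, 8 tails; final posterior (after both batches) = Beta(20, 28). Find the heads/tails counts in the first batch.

7 heads and 9 tails

Sequential conjugate updates are equivalent to a single update on the pooled data, so total successes = posterior α − prior α and total failures = posterior β − prior β.
Total across both batches: 20−8=12 heads, 28−11=17 tails.
Subtract the second batch: 12−5=7 heads and 17−8=9 tails.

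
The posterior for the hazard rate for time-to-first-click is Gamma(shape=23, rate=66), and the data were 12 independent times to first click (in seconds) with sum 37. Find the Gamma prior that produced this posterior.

Gamma–exponential conjugacy: posterior shape = α + n, posterior rate = β + Σtᵢ.
So α = 23 − 12 = 11 and β = 66 − 37 = 29.

Gamma(shape=11, rate=29)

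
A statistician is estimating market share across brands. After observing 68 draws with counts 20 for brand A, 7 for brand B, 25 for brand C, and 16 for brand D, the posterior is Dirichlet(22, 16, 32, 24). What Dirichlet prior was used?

Dirichlet(2, 9, 7, 8)

For a Dirichlet(α) prior with multinomial counts c, the posterior is Dirichlet(α + c) componentwise.
Subtract each count from the matching posterior parameter: 22−20=2, 16−7=9, 32−25=7, 24−16=8.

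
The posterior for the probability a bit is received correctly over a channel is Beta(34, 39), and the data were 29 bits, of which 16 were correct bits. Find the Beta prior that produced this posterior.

Under Beta–binomial conjugacy the posterior parameters are (α+s, β+f).
Subtract the data counts: 34−16=18, 39−13=26.

Beta(18, 26)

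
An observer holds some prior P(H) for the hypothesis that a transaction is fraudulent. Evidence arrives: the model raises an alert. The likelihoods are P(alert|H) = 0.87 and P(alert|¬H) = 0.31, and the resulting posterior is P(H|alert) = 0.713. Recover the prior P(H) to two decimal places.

In odds form, posterior odds = prior odds × likelihood ratio, so prior odds = posterior odds ÷ LR.
Posterior odds = 0.713/(1−0.713) = 2.4843. LR = 0.87/0.31 = 2.8065.
Prior odds = 2.4843/2.8065 = 0.8852, so P(H) = 0.8852/(1+0.8852) ≈ 0.47.

P(H) = 0.47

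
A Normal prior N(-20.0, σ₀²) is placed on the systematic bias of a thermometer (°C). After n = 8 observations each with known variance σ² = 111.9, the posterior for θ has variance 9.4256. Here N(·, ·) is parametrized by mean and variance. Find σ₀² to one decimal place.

σ₀² = 28.9

Posterior precision equals prior precision plus data precision: 1/σ_n² = 1/σ₀² + n/σ².
So 1/σ₀² = 1/9.4256 − 8/111.9 = 0.106094 − 0.071492 = 0.034602.
Hence σ₀² = 1/0.034602 ≈ 28.9.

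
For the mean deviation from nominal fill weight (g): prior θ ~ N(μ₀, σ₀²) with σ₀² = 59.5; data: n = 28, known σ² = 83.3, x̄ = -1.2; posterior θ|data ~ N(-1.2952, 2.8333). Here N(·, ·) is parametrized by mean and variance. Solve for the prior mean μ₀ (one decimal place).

With known observation variance, the Normal–Normal posterior has precision τ_n = τ₀ + n/σ² and mean μ_n = (τ₀μ₀ + (n/σ²)x̄)/τ_n.
Here τ₀ = 1/59.5 = 0.016807 and τ_data = 28/83.3 = 0.336134, so τ_n = 0.352941.
Rearranging for μ₀: μ₀ = (μ_n·τ_n − τ_data·x̄)/τ₀ = (-1.2952·0.352941 − 0.336134·-1.2) / 0.016807 = -0.053768/0.016807 ≈ -3.2.

μ₀ = -3.2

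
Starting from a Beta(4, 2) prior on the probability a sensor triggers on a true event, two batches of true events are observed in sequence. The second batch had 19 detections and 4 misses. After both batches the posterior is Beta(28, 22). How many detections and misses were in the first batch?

5 detections and 16 misses

Because Beta–binomial updating is additive in the counts, the combined data contributed (α_post−α_prior, β_post−β_prior) successes and failures.
Total across both batches: 28−4=24 detections, 22−2=20 misses.
Subtract the second batch: 24−19=5 detections and 20−4=16 misses.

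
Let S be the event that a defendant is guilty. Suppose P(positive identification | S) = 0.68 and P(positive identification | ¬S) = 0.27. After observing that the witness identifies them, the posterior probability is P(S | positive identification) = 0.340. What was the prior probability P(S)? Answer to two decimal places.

Bayes' rule in odds form gives O(S|E) = O(S)·[P(E|S)/P(E|¬S)], hence O(S) = O(S|E)/LR.
Posterior odds = 0.340/(1−0.340) = 0.5152. LR = 0.68/0.27 = 2.5185.
Prior odds = 0.5152/2.5185 = 0.2046, so P(S) = 0.2046/(1+0.2046) ≈ 0.17.

P(S) = 0.17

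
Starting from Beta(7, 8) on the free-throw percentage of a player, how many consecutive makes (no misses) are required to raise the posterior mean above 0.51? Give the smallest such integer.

After k makes and 0 misses the posterior is Beta(7+k, 8), with mean (7+k)/(7+8+k).
Set (7+k)/(15+k) > 0.51 and solve: k > (0.51·15 − 7)/(1 − 0.51) = 1.327.
The smallest integer exceeding 1.327 is 2, and checking k=2: (9)/(17) = 0.5294 > 0.51.

k = 2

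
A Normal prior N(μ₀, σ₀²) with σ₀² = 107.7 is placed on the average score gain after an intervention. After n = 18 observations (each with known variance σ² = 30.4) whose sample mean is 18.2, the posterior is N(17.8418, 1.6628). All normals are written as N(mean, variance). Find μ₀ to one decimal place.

μ₀ = -5.0

The posterior mean is a precision-weighted average: μ_n = (τ₀μ₀ + τ_data·x̄)/(τ₀+τ_data), with τ₀=1/σ₀² and τ_data=n/σ².
Here τ₀ = 1/107.7 = 0.009285 and τ_data = 18/30.4 = 0.592105, so τ_n = 0.601390.
Rearranging for μ₀: μ₀ = (μ_n·τ_n − τ_data·x̄)/τ₀ = (17.8418·0.601390 − 0.592105·18.2) / 0.009285 = -0.046431/0.009285 ≈ -5.0.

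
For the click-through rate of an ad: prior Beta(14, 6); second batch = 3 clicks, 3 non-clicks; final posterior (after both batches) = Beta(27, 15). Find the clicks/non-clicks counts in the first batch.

Sequential conjugate updates are equivalent to a single update on the pooled data, so total successes = posterior α − prior α and total failures = posterior β − prior β.
Total across both batches: 27−14=13 clicks, 15−6=9 non-clicks.
Subtract the second batch: 13−3=10 clicks and 9−3=6 non-clicks.

10 clicks and 6 non-clicks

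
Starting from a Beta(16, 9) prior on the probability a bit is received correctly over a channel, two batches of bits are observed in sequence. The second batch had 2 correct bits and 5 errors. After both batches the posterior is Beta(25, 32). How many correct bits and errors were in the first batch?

7 correct bits and 18 errors

Because Beta–binomial updating is additive in the counts, the combined data contributed (α_post−α_prior, β_post−β_prior) successes and failures.
Total across both batches: 25−16=9 correct bits, 32−9=23 errors.
Subtract the second batch: 9−2=7 correct bits and 23−5=18 errors.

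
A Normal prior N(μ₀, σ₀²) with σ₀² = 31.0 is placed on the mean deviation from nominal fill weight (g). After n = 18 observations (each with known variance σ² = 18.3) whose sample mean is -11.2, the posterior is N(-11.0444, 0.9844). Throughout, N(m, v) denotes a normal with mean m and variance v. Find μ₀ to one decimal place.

μ₀ = -6.3

The posterior mean is a precision-weighted average: μ_n = (τ₀μ₀ + τ_data·x̄)/(τ₀+τ_data), with τ₀=1/σ₀² and τ_data=n/σ².
Here τ₀ = 1/31.0 = 0.032258 and τ_data = 18/18.3 = 0.983607, so τ_n = 1.015865.
Rearranging for μ₀: μ₀ = (μ_n·τ_n − τ_data·x̄)/τ₀ = (-11.0444·1.015865 − 0.983607·-11.2) / 0.032258 = -0.203221/0.032258 ≈ -6.3.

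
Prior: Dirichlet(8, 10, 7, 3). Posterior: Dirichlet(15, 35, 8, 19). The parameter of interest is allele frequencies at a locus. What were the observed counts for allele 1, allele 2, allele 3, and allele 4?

For a Dirichlet(α) prior with multinomial counts c, the posterior is Dirichlet(α + c) componentwise.
Counts are posterior − prior componentwise: 15−8=7, 35−10=25, 8−7=1, 19−3=16.

counts (7, 25, 1, 16)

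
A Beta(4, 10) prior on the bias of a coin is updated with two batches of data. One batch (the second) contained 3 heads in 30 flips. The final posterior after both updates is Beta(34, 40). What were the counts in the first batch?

27 heads and 3 tails

Sequential conjugate updates are equivalent to a single update on the pooled data, so total successes = posterior α − prior α and total failures = posterior β − prior β.
Total across both batches: 34−4=30 heads, 40−10=30 tails.
Subtract the second batch: 30−3=27 heads and 30−27=3 tails.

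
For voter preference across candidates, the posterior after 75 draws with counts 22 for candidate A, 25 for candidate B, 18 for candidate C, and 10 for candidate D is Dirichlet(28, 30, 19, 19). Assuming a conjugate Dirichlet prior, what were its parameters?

For a Dirichlet(α) prior with multinomial counts c, the posterior is Dirichlet(α + c) componentwise.
Subtract each count from the matching posterior parameter: 28−22=6, 30−25=5, 19−18=1, 19−10=9.

Dirichlet(6, 5, 1, 9)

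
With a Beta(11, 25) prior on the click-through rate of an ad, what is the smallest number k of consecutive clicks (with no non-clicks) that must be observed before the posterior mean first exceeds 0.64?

k = 34

After k clicks and 0 non-clicks the posterior is Beta(11+k, 25), with mean (11+k)/(11+25+k).
Set (11+k)/(36+k) > 0.64 and solve: k > (0.64·36 − 11)/(1 − 0.64) = 33.444.
The smallest integer exceeding 33.444 is 34.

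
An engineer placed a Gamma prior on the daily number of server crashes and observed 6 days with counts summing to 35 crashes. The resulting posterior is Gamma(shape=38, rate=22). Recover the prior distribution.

A Gamma(α, β) prior (rate parametrization) on a Poisson rate with n observations summing to S gives posterior Gamma(α+S, β+n).
So α = 38 − 35 = 3 and β = 22 − 6 = 16.

Gamma(shape=3, rate=16)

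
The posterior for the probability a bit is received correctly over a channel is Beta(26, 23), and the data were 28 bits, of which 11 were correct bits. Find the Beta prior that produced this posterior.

Beta(15, 6)

Beta is conjugate to the binomial likelihood: posterior = Beta(α+s, β+f).
Subtract the data counts: 26−11=15, 23−17=6.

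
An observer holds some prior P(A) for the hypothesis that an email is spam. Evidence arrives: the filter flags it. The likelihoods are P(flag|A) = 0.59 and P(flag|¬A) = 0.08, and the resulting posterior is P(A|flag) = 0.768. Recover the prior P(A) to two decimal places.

P(A) = 0.31

In odds form, posterior odds = prior odds × likelihood ratio, so prior odds = posterior odds ÷ LR.
Posterior odds = 0.768/(1−0.768) = 3.3103. LR = 0.59/0.08 = 7.3750.
Prior odds = 3.3103/7.3750 = 0.4489, so P(A) = 0.4489/(1+0.4489) ≈ 0.31.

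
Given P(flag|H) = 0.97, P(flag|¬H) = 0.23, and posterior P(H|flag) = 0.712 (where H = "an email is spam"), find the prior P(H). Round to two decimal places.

P(H) = 0.37

Bayes' rule in odds form gives O(H|E) = O(H)·[P(E|H)/P(E|¬H)], hence O(H) = O(H|E)/LR.
Posterior odds = 0.712/(1−0.712) = 2.4722. LR = 0.97/0.23 = 4.2174.
Prior odds = 2.4722/4.2174 = 0.5862, so P(H) = 0.5862/(1+0.5862) ≈ 0.37.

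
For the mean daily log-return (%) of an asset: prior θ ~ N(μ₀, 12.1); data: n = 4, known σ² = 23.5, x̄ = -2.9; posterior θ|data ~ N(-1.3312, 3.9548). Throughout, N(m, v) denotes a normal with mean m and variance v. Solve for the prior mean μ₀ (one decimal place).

μ₀ = 1.9

With known observation variance, the Normal–Normal posterior has precision τ_n = τ₀ + n/σ² and mean μ_n = (τ₀μ₀ + (n/σ²)x̄)/τ_n.
Here τ₀ = 1/12.1 = 0.082645 and τ_data = 4/23.5 = 0.170213, so τ_n = 0.252858.
Rearranging for μ₀: μ₀ = (μ_n·τ_n − τ_data·x̄)/τ₀ = (-1.3312·0.252858 − 0.170213·-2.9) / 0.082645 = 0.157013/0.082645 ≈ 1.9.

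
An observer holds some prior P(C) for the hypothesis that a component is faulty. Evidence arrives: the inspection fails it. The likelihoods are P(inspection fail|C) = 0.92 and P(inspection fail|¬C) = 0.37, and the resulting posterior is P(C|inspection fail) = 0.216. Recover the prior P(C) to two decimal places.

P(C) = 0.10

Bayes' rule in odds form gives O(C|E) = O(C)·[P(E|C)/P(E|¬C)], hence O(C) = O(C|E)/LR.
Posterior odds = 0.216/(1−0.216) = 0.2755. LR = 0.92/0.37 = 2.4865.
Prior odds = 0.2755/2.4865 = 0.1108, so P(C) = 0.1108/(1+0.1108) ≈ 0.10.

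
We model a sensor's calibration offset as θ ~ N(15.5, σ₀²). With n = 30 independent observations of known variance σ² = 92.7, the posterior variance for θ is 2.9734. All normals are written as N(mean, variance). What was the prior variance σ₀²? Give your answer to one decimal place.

Posterior precision equals prior precision plus data precision: 1/σ_n² = 1/σ₀² + n/σ².
So 1/σ₀² = 1/2.9734 − 30/92.7 = 0.336315 − 0.323625 = 0.012690.
Hence σ₀² = 1/0.012690 ≈ 78.8.

σ₀² = 78.8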